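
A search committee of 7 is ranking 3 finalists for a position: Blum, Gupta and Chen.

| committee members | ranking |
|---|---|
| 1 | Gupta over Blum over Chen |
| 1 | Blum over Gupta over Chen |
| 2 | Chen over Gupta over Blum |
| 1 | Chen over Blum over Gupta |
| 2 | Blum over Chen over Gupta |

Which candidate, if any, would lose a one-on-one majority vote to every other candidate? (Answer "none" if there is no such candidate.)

Gupta

Head-to-head results (7 committee members):
Blum vs Gupta: Blum is ranked higher on 1+1+2 = 4 ballots, Gupta on 3. Blum wins 4–3.
Blum–Chen: Blum 4–3.
Gupta vs Chen: Gupta preferred on 1+1 = 2 ballots; Chen wins 5–2.
Gupta is beaten in every head-to-head and is the Condorcet loser.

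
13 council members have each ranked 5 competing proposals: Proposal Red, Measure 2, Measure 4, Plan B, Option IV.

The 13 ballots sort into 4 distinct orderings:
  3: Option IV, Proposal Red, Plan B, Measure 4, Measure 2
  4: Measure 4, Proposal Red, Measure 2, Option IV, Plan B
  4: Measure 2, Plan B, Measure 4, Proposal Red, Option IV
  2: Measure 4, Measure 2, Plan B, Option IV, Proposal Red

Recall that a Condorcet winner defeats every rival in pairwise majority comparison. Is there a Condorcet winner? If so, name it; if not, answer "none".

Check each pair by majority over 13 ballots:
Proposal Red vs Measure 2: 7 to 6, Proposal Red.
Proposal Red vs Measure 4: Proposal Red preferred on 3 ballots; Measure 4 wins 10–3.
Proposal Red–Plan B: Proposal Red 7–6.
Proposal Red vs Option IV: Proposal Red wins 8–5.
Measure 2 vs Measure 4: Measure 4 wins 9–4.
Measure 2 vs Plan B: Measure 2 wins 10–3.
Measure 2 vs Option IV: Measure 2 wins 10–3.
Measure 4 vs Plan B: Plan B wins 7–6.
Measure 4 vs Option IV: Measure 4 preferred on 4+4+2 = 10 ballots; Measure 4 wins 10–3.
Plan B vs Option IV: Plan B is ranked higher on 4+2 = 6 ballots, Option IV on 7. Option IV wins 7–6.
Every option loses at least once (Proposal Red loses to Measure 4; Measure 2 loses to Proposal Red; Measure 4 loses to Plan B; Plan B loses to Proposal Red; Option IV loses to Proposal Red). The majority relation contains the cycle Proposal Red > Plan B > Measure 4 > Proposal Red, so there is no Condorcet winner.

none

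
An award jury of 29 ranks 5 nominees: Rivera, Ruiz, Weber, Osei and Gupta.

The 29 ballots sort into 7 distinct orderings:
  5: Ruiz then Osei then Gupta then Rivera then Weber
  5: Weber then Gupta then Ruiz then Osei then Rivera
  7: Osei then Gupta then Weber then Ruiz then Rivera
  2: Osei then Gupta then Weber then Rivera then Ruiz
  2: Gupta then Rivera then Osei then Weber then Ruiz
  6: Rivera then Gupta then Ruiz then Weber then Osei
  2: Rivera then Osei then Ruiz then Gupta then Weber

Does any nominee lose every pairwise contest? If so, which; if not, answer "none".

Head-to-head results (29 jurors):
Rivera–Ruiz: Ruiz 17–12.
Rivera vs Weber: Rivera is ranked higher on 5+2+6+2 = 15 ballots, Weber on 14. Rivera wins 15–14.
Rivera–Osei: Osei 19–10.
Rivera vs Gupta: 8 to 21, Gupta.
Ruiz vs Weber: Ruiz is ranked higher on 5+6+2 = 13 ballots, Weber on 16. Weber wins 16–13.
Ruiz vs Osei: Ruiz wins 16–13.
Ruiz vs Gupta: Gupta wins 22–7.
Weber vs Osei: Weber preferred on 5+6 = 11 ballots; Osei wins 18–11.
Weber vs Gupta: Gupta, 24–5.
Osei–Gupta: Osei 16–13.
No nominee is winless: Rivera beats Weber; Ruiz beats Rivera; Weber beats Ruiz; Osei beats Rivera; Gupta beats Rivera. There is no Condorcet loser.

none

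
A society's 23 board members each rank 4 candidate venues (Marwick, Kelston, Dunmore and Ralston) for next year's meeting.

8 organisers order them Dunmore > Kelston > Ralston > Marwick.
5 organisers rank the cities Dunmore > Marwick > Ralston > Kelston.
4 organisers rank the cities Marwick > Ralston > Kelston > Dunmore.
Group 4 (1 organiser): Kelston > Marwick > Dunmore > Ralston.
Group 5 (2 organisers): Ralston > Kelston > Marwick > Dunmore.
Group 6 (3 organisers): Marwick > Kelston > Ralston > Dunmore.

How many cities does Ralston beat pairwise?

Ralston against each rival (23 organisers):
Ralston vs Marwick: 8+2 = 10 for Ralston, 13 for Marwick — Marwick by 13–10.
Ralston vs Kelston: 5+4+2 = 11 for Ralston, 12 for Kelston — Kelston by 12–11.
Ralston vs Dunmore: Dunmore, 14–9.
Ralston beats no one; loses to Marwick, Kelston, Dunmore — 0 pairwise wins.

0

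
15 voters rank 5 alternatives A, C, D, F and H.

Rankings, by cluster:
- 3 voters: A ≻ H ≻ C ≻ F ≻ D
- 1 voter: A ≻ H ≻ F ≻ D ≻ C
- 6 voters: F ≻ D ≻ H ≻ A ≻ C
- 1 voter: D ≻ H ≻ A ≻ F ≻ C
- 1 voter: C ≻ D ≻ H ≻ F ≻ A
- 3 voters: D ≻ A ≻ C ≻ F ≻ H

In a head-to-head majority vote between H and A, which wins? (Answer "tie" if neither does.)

Ballots ranking H above A: 6 + 1 + 1 = 8.
Ballots ranking A above H: 15 − 8 = 7.
H wins the head-to-head 8–7.

H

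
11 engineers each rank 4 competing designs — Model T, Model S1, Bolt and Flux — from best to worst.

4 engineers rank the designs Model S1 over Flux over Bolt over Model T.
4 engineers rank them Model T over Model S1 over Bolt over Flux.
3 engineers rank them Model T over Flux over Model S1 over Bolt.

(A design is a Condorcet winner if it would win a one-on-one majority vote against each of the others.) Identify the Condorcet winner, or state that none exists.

Pairwise majorities:
Model T–Model S1: Model T 7–4.
Model T–Bolt: Model T 7–4.
Model T–Flux: Model T 7–4.
Model S1–Bolt: Model S1 11–0.
Model S1 vs Flux: Model S1, 8–3.
Bolt vs Flux: Flux, 7–4.
Model T wins every pairwise contest, so Model T is the Condorcet winner.

Model T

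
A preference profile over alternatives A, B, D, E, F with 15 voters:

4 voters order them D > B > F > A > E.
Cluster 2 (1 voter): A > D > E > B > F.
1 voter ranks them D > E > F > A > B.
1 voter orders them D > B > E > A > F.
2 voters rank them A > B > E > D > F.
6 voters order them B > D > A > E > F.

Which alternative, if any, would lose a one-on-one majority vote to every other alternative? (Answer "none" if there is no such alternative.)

F

Pairwise majorities:
A vs B: B, 11–4.
A–D: D 12–3.
A–E: A 13–2.
A vs F: A, 10–5.
B–D: B 8–7.
B vs E: 13 to 2, B.
B vs F: B is ranked higher on 4+1+1+2+6 = 14 ballots, F on 1. B wins 14–1.
D vs E: D is ranked higher on 4+1+1+1+6 = 13 ballots, E on 2. D wins 13–2.
D vs F: D wins 15–0.
E vs F: E is ranked higher on 1+1+1+2+6 = 11 ballots, F on 4. E wins 11–4.
Only F has no wins; F is the Condorcet loser.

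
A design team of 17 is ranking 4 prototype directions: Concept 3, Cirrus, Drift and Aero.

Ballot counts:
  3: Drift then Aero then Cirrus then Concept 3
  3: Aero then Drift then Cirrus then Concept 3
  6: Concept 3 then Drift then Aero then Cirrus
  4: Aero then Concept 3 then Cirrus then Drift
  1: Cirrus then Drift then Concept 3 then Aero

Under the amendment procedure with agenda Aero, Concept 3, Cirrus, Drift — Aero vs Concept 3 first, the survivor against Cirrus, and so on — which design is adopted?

Drift

Round 1: Aero vs Concept 3 — 10–7, Aero advances.
Round 2: Aero vs Cirrus — 16–1, Aero advances.
Round 3: Aero vs Drift — 7–10, Drift advances.
The agenda winner is Drift.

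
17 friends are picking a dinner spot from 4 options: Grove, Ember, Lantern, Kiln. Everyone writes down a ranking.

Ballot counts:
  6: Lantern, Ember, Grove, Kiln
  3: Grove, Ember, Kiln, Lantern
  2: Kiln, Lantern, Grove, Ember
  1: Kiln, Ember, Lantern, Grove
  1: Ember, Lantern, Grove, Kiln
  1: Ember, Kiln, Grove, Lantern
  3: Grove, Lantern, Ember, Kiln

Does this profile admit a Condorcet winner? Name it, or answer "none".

Lantern

Head-to-head results (17 friends):
Grove vs Ember: 3+2+3 = 8 for Grove, 9 for Ember — Ember by 9–8.
Grove vs Lantern: Grove preferred on 3+1+3 = 7 ballots; Lantern wins 10–7.
Grove vs Kiln: Grove preferred on 6+3+1+3 = 13 ballots; Grove wins 13–4.
Ember vs Lantern: Ember preferred on 3+1+1+1 = 6 ballots; Lantern wins 11–6.
Ember vs Kiln: Ember is ranked higher on 6+3+1+1+3 = 14 ballots, Kiln on 3. Ember wins 14–3.
Lantern vs Kiln: 10 to 7, Lantern.
Only Lantern has no losses; Lantern is the Condorcet winner.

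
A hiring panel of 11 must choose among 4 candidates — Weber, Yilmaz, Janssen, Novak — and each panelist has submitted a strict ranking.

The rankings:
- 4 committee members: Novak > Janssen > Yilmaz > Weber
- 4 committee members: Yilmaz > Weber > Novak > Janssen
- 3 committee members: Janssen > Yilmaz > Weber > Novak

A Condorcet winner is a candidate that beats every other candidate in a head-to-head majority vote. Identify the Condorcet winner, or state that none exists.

Check each pair by majority over 11 ballots:
Weber vs Yilmaz: Yilmaz, 11–0.
Weber vs Janssen: Janssen, 7–4.
Weber vs Novak: Weber wins 7–4.
Yilmaz vs Janssen: Janssen wins 7–4.
Yilmaz vs Novak: Yilmaz, 7–4.
Janssen vs Novak: Novak wins 8–3.
No candidate is unbeaten: Weber loses to Yilmaz; Yilmaz loses to Janssen; Janssen loses to Novak; Novak loses to Weber. In particular Weber beats Novak beats Janssen beats Weber is a majority cycle — no Condorcet winner exists.

none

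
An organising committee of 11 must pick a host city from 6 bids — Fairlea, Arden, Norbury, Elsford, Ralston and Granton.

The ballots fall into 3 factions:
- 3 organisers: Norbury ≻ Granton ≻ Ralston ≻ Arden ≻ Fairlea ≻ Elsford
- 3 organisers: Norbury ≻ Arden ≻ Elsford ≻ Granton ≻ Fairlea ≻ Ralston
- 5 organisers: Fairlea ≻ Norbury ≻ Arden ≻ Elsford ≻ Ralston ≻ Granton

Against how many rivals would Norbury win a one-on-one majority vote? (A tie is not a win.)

Norbury against each rival (11 organisers):
Norbury vs Fairlea: Norbury, 6–5.
Norbury vs Arden: 3+3+5 = 11 for Norbury, 0 for Arden — Norbury by 11–0.
Norbury vs Elsford: Norbury, 11–0.
Norbury vs Ralston: 3+3+5 = 11 for Norbury, 0 for Ralston — Norbury by 11–0.
Norbury–Granton: Norbury 11–0.
Norbury beats Fairlea, Arden, Elsford, Ralston, Granton — 5 pairwise wins.

5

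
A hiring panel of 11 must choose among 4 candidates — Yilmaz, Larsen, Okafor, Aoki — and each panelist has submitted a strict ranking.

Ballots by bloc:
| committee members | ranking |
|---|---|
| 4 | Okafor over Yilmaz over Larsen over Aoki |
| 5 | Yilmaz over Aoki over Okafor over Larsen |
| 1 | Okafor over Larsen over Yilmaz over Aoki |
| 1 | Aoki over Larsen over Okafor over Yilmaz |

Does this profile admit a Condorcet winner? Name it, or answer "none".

Head-to-head results (11 committee members):
Yilmaz vs Larsen: Yilmaz, 9–2.
Yilmaz vs Okafor: Okafor wins 6–5.
Yilmaz vs Aoki: Yilmaz, 10–1.
Larsen vs Okafor: Okafor wins 10–1.
Larsen–Aoki: Aoki 6–5.
Okafor vs Aoki: Aoki, 6–5.
Every candidate loses at least once (Yilmaz loses to Okafor; Larsen loses to Yilmaz; Okafor loses to Aoki; Aoki loses to Yilmaz). The majority relation contains the cycle Yilmaz → Aoki → Okafor → Yilmaz, so there is no Condorcet winner.

none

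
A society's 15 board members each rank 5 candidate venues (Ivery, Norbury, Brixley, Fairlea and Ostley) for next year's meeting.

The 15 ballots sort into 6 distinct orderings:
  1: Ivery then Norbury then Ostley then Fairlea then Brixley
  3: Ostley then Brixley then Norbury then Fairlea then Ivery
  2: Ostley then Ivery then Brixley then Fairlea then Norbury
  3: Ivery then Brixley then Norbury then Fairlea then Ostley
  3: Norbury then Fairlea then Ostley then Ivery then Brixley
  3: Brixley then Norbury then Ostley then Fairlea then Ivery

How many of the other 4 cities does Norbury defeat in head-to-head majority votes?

3

Norbury against each rival (15 organisers):
Norbury vs Ivery: 3+3+3 = 9 for Norbury, 6 for Ivery — Norbury by 9–6.
Norbury vs Brixley: 1+3 = 4 for Norbury, 11 for Brixley — Brixley by 11–4.
Norbury vs Fairlea: Norbury, 13–2.
Norbury vs Ostley: Norbury wins 10–5.
Norbury beats Ivery, Fairlea, Ostley; loses to Brixley — 3 pairwise wins.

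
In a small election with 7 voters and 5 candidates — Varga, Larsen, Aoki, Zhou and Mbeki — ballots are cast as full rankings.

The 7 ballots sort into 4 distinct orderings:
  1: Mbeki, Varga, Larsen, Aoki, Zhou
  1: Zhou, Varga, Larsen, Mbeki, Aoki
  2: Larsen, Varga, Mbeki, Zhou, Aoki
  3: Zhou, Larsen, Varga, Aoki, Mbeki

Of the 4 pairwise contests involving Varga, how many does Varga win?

2

Varga against each rival (7 voters):
Varga vs Larsen: Varga is ranked higher on 1+1 = 2 ballots, Larsen on 5. Larsen wins 5–2.
Varga vs Aoki: Varga is ranked higher on 1+1+2+3 = 7 ballots, Aoki on 0. Varga wins 7–0.
Varga vs Zhou: Zhou, 4–3.
Varga vs Mbeki: Varga preferred on 1+2+3 = 6 ballots; Varga wins 6–1.
Varga beats Aoki, Mbeki; loses to Larsen, Zhou — 2 pairwise wins.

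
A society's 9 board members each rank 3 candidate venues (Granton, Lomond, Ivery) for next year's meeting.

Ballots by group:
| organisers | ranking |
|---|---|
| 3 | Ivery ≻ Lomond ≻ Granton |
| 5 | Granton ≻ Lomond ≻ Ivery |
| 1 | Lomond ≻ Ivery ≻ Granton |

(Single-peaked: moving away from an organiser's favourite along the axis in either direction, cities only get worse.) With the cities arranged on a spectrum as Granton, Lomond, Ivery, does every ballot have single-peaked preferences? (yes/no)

yes

Axis positions: Granton=1, Lomond=2, Ivery=3.
Group 1 (peak Ivery at position 3): ranking walks positions 3-2-1, expanding outward from the peak — single-peaked.
Group 2 (peak Granton at position 1): ranking walks positions 1-2-3, expanding outward from the peak — single-peaked.
Group 3 (peak Lomond at position 2): ranking walks positions 2-3-1, expanding outward from the peak — single-peaked.
Every ranking is single-peaked on this axis.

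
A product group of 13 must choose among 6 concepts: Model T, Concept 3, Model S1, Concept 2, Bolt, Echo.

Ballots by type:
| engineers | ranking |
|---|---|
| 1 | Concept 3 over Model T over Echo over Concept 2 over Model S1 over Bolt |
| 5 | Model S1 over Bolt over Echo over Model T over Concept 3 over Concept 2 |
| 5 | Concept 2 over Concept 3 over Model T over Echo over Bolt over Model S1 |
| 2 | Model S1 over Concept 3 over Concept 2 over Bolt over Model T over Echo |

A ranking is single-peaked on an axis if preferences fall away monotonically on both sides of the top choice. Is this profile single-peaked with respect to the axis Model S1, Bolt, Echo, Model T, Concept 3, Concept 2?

no

Axis positions: Model S1=1, Bolt=2, Echo=3, Model T=4, Concept 3=5, Concept 2=6.
Type 1: ranking walks positions 5-4-3-6-1-2; Model S1 is ranked above Bolt even though Bolt lies between Model S1 and the peak Concept 3 on the axis — preferences dip and rise again. Not single-peaked.
Type 2 (peak Model S1 at position 1): ranking walks positions 1-2-3-4-5-6, expanding outward from the peak — single-peaked.
Type 3 (peak Concept 2 at position 6): ranking walks positions 6-5-4-3-2-1, expanding outward from the peak — single-peaked.
Type 4: ranking walks positions 1-5-6-2-4-3; Concept 3 is ranked above Bolt even though Bolt lies between Concept 3 and the peak Model S1 on the axis — preferences dip and rise again. Not single-peaked.
Type 1 violates single-peakedness, so the profile is not single-peaked on this axis.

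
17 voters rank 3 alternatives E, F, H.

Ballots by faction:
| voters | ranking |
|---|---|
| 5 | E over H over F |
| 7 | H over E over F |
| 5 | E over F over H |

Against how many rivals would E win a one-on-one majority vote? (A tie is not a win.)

E against each rival (17 voters):
E–F: E 17–0.
E vs H: E preferred on 5+5 = 10 ballots; E wins 10–7.
E beats F, H — 2 pairwise wins.

2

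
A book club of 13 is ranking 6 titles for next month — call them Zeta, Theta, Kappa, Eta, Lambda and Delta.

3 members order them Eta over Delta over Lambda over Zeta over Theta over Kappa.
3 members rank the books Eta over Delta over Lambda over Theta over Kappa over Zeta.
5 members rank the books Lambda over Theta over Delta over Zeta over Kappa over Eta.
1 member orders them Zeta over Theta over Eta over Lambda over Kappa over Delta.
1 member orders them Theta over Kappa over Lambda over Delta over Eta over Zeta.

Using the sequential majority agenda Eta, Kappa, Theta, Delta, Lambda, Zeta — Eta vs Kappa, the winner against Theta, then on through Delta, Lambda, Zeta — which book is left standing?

Round 1: Eta vs Kappa — 7–6, Eta advances.
Round 2: Eta vs Theta — 6–7, Theta advances.
Round 3: Theta vs Delta — 7–6, Theta advances.
Round 4: Theta vs Lambda — 2–11, Lambda advances.
Round 5: Lambda vs Zeta — 12–1, Lambda advances.
The agenda winner is Lambda.

Lambda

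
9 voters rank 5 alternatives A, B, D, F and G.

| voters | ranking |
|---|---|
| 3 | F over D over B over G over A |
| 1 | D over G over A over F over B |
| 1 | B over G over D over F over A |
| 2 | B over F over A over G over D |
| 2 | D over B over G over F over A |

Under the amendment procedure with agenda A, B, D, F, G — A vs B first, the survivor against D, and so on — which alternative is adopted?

Round 1: A vs B — 1–8, B advances.
Round 2: B vs D — 3–6, D advances.
Round 3: D vs F — 4–5, F advances.
Round 4: F vs G — 5–4, F advances.
F survives the agenda.

F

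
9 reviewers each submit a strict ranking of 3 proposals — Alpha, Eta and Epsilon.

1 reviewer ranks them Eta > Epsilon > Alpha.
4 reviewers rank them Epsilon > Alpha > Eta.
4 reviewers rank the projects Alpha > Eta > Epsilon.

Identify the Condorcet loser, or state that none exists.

Pairwise majorities:
Alpha vs Eta: Alpha wins 8–1.
Alpha vs Epsilon: Epsilon wins 5–4.
Eta vs Epsilon: Eta, 5–4.
No project is winless: Alpha beats Eta; Eta beats Epsilon; Epsilon beats Alpha. There is no Condorcet loser.

none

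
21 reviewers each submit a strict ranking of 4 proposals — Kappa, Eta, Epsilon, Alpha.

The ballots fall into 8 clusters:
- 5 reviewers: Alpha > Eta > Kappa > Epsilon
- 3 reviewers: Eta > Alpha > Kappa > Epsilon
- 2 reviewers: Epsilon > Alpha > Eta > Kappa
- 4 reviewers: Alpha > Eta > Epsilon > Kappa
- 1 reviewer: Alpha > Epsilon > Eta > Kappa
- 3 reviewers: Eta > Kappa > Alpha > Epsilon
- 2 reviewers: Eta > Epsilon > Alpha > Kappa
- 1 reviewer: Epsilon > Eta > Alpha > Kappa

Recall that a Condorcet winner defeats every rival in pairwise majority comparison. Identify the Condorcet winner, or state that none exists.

Alpha

Check each pair by majority over 21 ballots:
Kappa vs Eta: 0 to 21, Eta.
Kappa vs Epsilon: Kappa is ranked higher on 5+3+3 = 11 ballots, Epsilon on 10. Kappa wins 11–10.
Kappa vs Alpha: Alpha, 18–3.
Eta vs Epsilon: Eta is ranked higher on 5+3+4+3+2 = 17 ballots, Epsilon on 4. Eta wins 17–4.
Eta vs Alpha: Alpha wins 12–9.
Epsilon vs Alpha: Alpha, 16–5.
Only Alpha has no losses; Alpha is the Condorcet winner.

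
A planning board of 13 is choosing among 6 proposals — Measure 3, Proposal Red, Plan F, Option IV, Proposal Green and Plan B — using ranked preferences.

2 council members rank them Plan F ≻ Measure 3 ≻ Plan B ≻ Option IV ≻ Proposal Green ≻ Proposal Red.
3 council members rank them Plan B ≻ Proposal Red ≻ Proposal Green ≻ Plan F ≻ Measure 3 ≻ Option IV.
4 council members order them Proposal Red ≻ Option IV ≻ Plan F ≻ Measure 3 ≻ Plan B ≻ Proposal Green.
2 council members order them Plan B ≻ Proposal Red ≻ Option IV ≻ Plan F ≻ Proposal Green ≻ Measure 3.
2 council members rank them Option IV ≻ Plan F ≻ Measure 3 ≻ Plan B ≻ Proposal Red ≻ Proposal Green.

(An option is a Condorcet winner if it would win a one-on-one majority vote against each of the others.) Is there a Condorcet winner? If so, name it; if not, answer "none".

none

Pairwise majorities:
Measure 3 vs Proposal Red: Measure 3 preferred on 2+2 = 4 ballots; Proposal Red wins 9–4.
Measure 3 vs Plan F: 0 to 13, Plan F.
Measure 3 vs Option IV: 5 to 8, Option IV.
Measure 3 vs Proposal Green: 8 to 5, Measure 3.
Measure 3 vs Plan B: Measure 3 preferred on 2+4+2 = 8 ballots; Measure 3 wins 8–5.
Proposal Red vs Plan F: 3+4+2 = 9 for Proposal Red, 4 for Plan F — Proposal Red by 9–4.
Proposal Red vs Option IV: Proposal Red preferred on 3+4+2 = 9 ballots; Proposal Red wins 9–4.
Proposal Red vs Proposal Green: 11 to 2, Proposal Red.
Proposal Red vs Plan B: 4 for Proposal Red, 9 for Plan B — Plan B by 9–4.
Plan F vs Option IV: Plan F is ranked higher on 2+3 = 5 ballots, Option IV on 8. Option IV wins 8–5.
Plan F vs Proposal Green: Plan F preferred on 2+4+2+2 = 10 ballots; Plan F wins 10–3.
Plan F vs Plan B: Plan F preferred on 2+4+2 = 8 ballots; Plan F wins 8–5.
Option IV vs Proposal Green: Option IV preferred on 2+4+2+2 = 10 ballots; Option IV wins 10–3.
Option IV vs Plan B: 6 to 7, Plan B.
Proposal Green vs Plan B: 0 for Proposal Green, 13 for Plan B — Plan B by 13–0.
Every option loses at least once (Measure 3 loses to Proposal Red; Proposal Red loses to Plan B; Plan F loses to Proposal Red; Option IV loses to Proposal Red; Proposal Green loses to Measure 3; Plan B loses to Measure 3). The majority relation contains the cycle Measure 3 → Plan B → Proposal Red → Measure 3, so there is no Condorcet winner.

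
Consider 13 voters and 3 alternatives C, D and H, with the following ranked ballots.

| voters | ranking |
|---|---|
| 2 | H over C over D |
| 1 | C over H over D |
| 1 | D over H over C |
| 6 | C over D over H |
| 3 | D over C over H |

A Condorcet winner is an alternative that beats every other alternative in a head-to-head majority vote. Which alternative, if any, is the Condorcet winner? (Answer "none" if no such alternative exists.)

Head-to-head results (13 voters):
C vs D: C, 9–4.
C vs H: C preferred on 1+6+3 = 10 ballots; C wins 10–3.
D vs H: D wins 10–3.
C beats each of D, H — C is the Condorcet winner.

C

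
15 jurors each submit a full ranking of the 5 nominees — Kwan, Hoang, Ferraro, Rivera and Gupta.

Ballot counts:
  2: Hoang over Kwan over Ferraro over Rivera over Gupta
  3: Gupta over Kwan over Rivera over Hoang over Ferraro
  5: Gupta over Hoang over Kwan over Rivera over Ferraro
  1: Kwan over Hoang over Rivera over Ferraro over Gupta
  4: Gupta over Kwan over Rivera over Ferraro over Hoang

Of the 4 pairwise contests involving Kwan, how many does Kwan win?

3

Kwan against each rival (15 jurors):
Kwan vs Hoang: Kwan, 8–7.
Kwan vs Ferraro: Kwan, 15–0.
Kwan–Rivera: Kwan 15–0.
Kwan vs Gupta: Gupta, 12–3.
Kwan beats Hoang, Ferraro, Rivera; loses to Gupta — 3 pairwise wins.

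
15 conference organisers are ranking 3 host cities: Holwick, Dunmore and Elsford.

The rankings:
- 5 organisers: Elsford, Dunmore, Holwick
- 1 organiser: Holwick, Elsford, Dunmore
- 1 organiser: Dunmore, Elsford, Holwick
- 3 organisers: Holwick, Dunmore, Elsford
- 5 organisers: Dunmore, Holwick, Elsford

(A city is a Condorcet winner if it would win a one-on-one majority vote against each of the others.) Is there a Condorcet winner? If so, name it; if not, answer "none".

Check each pair by majority over 15 ballots:
Holwick vs Dunmore: Dunmore, 11–4.
Holwick vs Elsford: Holwick wins 9–6.
Dunmore vs Elsford: Dunmore wins 9–6.
Dunmore wins every pairwise contest, so Dunmore is the Condorcet winner.

Dunmore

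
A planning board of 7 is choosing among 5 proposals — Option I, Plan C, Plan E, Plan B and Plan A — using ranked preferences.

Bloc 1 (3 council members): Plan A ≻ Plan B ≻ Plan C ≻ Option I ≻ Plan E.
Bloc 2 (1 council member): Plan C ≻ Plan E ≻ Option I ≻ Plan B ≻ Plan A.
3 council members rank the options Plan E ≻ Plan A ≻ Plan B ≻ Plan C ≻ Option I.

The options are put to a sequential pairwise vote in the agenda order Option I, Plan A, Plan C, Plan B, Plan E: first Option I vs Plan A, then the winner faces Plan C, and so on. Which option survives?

Round 1: Option I vs Plan A — 1–6, Plan A advances.
Round 2: Plan A vs Plan C — 6–1, Plan A advances.
Round 3: Plan A vs Plan B — 6–1, Plan A advances.
Round 4: Plan A vs Plan E — 3–4, Plan E advances.
The agenda winner is Plan E.

Plan E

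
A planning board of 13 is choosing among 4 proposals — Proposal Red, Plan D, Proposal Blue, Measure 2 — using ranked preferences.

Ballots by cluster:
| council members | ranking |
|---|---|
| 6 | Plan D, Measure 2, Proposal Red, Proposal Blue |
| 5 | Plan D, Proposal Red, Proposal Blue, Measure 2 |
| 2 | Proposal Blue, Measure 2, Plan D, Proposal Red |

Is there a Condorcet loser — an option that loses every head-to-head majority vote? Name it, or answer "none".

none

Head-to-head results (13 council members):
Proposal Red vs Plan D: Plan D, 13–0.
Proposal Red vs Proposal Blue: Proposal Red wins 11–2.
Proposal Red vs Measure 2: Proposal Red is ranked higher on 5 ballots, Measure 2 on 8. Measure 2 wins 8–5.
Plan D vs Proposal Blue: Plan D is ranked higher on 6+5 = 11 ballots, Proposal Blue on 2. Plan D wins 11–2.
Plan D vs Measure 2: Plan D is ranked higher on 6+5 = 11 ballots, Measure 2 on 2. Plan D wins 11–2.
Proposal Blue vs Measure 2: Proposal Blue, 7–6.
Each option has at least one pairwise win (Proposal Red beats Proposal Blue; Plan D beats Proposal Red; Proposal Blue beats Measure 2; Measure 2 beats Proposal Red) — no Condorcet loser.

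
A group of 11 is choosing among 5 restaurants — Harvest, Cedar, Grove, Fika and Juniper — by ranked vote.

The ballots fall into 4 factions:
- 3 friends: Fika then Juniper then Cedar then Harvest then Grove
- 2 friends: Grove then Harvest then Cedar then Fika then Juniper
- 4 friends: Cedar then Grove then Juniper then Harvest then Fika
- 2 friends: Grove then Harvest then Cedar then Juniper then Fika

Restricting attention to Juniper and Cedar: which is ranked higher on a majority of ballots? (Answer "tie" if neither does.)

Cedar

Ballots ranking Juniper above Cedar: 3.
Ballots ranking Cedar above Juniper: 11 − 3 = 8.
Cedar wins the head-to-head 8–3.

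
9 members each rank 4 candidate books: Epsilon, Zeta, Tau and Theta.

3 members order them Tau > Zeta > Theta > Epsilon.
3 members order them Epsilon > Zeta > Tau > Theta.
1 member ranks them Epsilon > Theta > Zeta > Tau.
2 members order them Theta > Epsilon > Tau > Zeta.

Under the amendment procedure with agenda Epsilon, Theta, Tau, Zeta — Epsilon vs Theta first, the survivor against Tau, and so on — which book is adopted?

Round 1: Epsilon vs Theta — 4–5, Theta advances.
Round 2: Theta vs Tau — 3–6, Tau advances.
Round 3: Tau vs Zeta — 5–4, Tau advances.
The agenda winner is Tau.

Tau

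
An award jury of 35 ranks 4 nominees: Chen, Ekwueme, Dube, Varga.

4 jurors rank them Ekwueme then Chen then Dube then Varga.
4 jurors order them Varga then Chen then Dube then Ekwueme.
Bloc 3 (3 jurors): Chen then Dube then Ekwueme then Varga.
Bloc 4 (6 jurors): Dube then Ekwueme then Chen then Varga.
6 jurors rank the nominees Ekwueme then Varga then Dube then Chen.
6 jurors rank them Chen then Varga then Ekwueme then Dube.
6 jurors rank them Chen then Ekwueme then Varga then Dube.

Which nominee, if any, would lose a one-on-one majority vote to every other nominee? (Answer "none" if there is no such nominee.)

Head-to-head results (35 jurors):
Chen vs Ekwueme: Chen, 19–16.
Chen vs Dube: Chen wins 23–12.
Chen vs Varga: Chen is ranked higher on 4+3+6+6+6 = 25 ballots, Varga on 10. Chen wins 25–10.
Ekwueme vs Dube: Ekwueme preferred on 4+6+6+6 = 22 ballots; Ekwueme wins 22–13.
Ekwueme vs Varga: 4+3+6+6+6 = 25 for Ekwueme, 10 for Varga — Ekwueme by 25–10.
Dube–Varga: Varga 22–13.
Only Dube has no wins; Dube is the Condorcet loser.

Dube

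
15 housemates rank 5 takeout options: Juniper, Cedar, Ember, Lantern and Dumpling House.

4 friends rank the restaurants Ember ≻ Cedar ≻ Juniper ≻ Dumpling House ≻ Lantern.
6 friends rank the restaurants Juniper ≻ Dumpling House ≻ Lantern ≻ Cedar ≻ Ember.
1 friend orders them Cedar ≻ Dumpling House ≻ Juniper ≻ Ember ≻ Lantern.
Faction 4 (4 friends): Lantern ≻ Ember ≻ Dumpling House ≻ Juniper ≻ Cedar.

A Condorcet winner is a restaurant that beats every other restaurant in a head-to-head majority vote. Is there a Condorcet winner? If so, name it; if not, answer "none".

Check each pair by majority over 15 ballots:
Juniper vs Cedar: 6+4 = 10 for Juniper, 5 for Cedar — Juniper by 10–5.
Juniper vs Ember: Ember wins 8–7.
Juniper vs Lantern: Juniper wins 11–4.
Juniper vs Dumpling House: Juniper is ranked higher on 4+6 = 10 ballots, Dumpling House on 5. Juniper wins 10–5.
Cedar vs Ember: 6+1 = 7 for Cedar, 8 for Ember — Ember by 8–7.
Cedar vs Lantern: Cedar is ranked higher on 4+1 = 5 ballots, Lantern on 10. Lantern wins 10–5.
Cedar vs Dumpling House: Dumpling House wins 10–5.
Ember vs Lantern: Lantern wins 10–5.
Ember vs Dumpling House: Ember wins 8–7.
Lantern vs Dumpling House: Dumpling House wins 11–4.
Every restaurant loses at least once (Juniper loses to Ember; Cedar loses to Juniper; Ember loses to Lantern; Lantern loses to Juniper; Dumpling House loses to Juniper). The majority relation contains the cycle Juniper > Lantern > Ember > Juniper, so there is no Condorcet winner.

none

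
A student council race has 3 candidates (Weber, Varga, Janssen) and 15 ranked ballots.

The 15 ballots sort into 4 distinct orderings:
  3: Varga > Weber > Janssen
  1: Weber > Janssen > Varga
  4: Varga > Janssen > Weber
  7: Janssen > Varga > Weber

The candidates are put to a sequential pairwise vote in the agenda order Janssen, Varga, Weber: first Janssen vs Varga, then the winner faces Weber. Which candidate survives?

Round 1: Janssen vs Varga — 8–7, Janssen advances.
Round 2: Janssen vs Weber — 11–4, Janssen advances.
The agenda winner is Janssen.

Janssen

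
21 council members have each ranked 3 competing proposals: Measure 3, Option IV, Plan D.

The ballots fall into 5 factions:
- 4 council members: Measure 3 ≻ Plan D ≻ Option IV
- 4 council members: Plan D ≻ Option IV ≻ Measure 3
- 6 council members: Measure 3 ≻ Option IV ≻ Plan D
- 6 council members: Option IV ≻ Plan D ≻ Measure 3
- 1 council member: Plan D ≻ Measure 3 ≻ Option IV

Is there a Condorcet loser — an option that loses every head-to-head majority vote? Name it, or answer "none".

none

Pairwise majorities:
Measure 3 vs Option IV: Measure 3, 11–10.
Measure 3 vs Plan D: Plan D wins 11–10.
Option IV vs Plan D: Option IV wins 12–9.
Every option wins at least one matchup (Measure 3 beats Option IV; Option IV beats Plan D; Plan D beats Measure 3), so there is no Condorcet loser.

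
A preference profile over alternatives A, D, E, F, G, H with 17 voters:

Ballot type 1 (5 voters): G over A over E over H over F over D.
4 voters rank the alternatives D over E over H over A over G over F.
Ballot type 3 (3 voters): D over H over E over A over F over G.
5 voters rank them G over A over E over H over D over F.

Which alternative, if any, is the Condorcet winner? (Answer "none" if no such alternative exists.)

G

Pairwise majorities:
A vs D: A, 10–7.
A–E: A 10–7.
A vs F: A, 17–0.
A vs G: G wins 10–7.
A vs H: A, 10–7.
D vs E: E, 10–7.
D vs F: D wins 12–5.
D–G: G 10–7.
D vs H: H wins 10–7.
E vs F: E wins 17–0.
E–G: G 10–7.
E–H: E 14–3.
F–G: G 14–3.
F vs H: H, 17–0.
G vs H: G, 10–7.
G beats each of A, D, E, F, H — G is the Condorcet winner.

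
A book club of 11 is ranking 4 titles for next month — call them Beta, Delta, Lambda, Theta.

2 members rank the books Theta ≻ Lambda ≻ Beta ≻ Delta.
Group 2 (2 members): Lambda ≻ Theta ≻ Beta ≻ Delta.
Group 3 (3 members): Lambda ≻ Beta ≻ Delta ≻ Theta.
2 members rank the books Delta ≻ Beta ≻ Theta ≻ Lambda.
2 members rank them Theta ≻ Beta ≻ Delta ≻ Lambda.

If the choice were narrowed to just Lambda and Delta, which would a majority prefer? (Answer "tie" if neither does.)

Lambda

Ballots ranking Lambda above Delta: 2 + 2 + 3 = 7.
Ballots ranking Delta above Lambda: 11 − 7 = 4.
Lambda wins the head-to-head 7–4.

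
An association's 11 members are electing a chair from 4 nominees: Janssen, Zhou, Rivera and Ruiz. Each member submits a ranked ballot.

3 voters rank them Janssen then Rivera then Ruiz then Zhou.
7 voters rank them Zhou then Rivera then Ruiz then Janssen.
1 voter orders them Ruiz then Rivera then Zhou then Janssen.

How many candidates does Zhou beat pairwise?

3

Zhou against each rival (11 voters):
Zhou–Janssen: Zhou 8–3.
Zhou vs Rivera: 7 to 4, Zhou.
Zhou vs Ruiz: 7 for Zhou, 4 for Ruiz — Zhou by 7–4.
Zhou beats Janssen, Rivera, Ruiz — 3 pairwise wins.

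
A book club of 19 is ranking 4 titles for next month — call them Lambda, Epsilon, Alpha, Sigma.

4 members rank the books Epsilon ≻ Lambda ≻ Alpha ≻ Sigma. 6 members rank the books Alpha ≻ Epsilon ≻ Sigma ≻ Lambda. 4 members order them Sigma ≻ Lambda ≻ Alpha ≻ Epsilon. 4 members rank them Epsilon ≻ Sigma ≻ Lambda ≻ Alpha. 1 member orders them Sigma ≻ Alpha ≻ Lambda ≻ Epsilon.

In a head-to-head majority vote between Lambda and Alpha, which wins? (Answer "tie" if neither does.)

Ballots ranking Lambda above Alpha: 4 + 4 + 4 = 12.
Ballots ranking Alpha above Lambda: 19 − 12 = 7.
Lambda wins the head-to-head 12–7.

Lambda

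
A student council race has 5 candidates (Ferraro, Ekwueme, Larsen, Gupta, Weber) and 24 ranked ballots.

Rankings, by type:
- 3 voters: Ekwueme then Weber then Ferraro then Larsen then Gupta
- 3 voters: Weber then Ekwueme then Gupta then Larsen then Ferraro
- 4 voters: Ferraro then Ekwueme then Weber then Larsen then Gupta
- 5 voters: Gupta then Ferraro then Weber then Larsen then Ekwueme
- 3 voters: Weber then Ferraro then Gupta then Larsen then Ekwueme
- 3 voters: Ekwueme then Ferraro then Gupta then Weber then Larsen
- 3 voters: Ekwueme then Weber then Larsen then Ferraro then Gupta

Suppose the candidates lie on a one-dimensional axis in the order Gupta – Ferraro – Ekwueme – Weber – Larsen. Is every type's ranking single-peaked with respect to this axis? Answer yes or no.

Axis positions: Gupta=1, Ferraro=2, Ekwueme=3, Weber=4, Larsen=5.
Type 1 (peak Ekwueme at position 3): ranking walks positions 3-4-2-5-1, expanding outward from the peak — single-peaked.
Type 2: ranking walks positions 4-3-1-5-2; Gupta is ranked above Ferraro even though Ferraro lies between Gupta and the peak Weber on the axis — preferences dip and rise again. Not single-peaked.
Type 3 (peak Ferraro at position 2): ranking walks positions 2-3-4-5-1, expanding outward from the peak — single-peaked.
Type 4: ranking walks positions 1-2-4-5-3; Weber is ranked above Ekwueme even though Ekwueme lies between Weber and the peak Gupta on the axis — preferences dip and rise again. Not single-peaked.
Type 5: ranking walks positions 4-2-1-5-3; Ferraro is ranked above Ekwueme even though Ekwueme lies between Ferraro and the peak Weber on the axis — preferences dip and rise again. Not single-peaked.
Type 6 (peak Ekwueme at position 3): ranking walks positions 3-2-1-4-5, expanding outward from the peak — single-peaked.
Type 7 (peak Ekwueme at position 3): ranking walks positions 3-4-5-2-1, expanding outward from the peak — single-peaked.
Type 2 violates single-peakedness, so the profile is not single-peaked on this axis.

no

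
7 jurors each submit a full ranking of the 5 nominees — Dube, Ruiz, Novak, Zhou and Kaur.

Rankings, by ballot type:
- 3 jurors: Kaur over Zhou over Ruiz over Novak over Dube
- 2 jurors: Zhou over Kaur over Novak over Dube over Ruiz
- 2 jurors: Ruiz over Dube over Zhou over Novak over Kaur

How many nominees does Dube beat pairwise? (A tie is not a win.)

Dube against each rival (7 jurors):
Dube vs Ruiz: Ruiz wins 5–2.
Dube vs Novak: Novak wins 5–2.
Dube vs Zhou: 2 to 5, Zhou.
Dube vs Kaur: 2 to 5, Kaur.
Dube beats no one; loses to Ruiz, Novak, Zhou, Kaur — 0 pairwise wins.

0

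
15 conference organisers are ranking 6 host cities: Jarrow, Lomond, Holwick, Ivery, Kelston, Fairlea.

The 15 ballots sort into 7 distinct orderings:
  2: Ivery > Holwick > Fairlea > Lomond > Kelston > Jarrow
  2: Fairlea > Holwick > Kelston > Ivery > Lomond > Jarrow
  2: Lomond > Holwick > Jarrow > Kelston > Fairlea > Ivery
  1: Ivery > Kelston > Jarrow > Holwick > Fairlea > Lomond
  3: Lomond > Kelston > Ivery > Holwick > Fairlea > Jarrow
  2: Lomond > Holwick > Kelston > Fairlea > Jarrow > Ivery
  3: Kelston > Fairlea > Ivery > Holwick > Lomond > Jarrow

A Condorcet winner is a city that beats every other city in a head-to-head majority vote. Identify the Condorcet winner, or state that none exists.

none

Head-to-head results (15 organisers):
Jarrow–Lomond: Lomond 14–1.
Jarrow–Holwick: Holwick 14–1.
Jarrow–Ivery: Ivery 11–4.
Jarrow–Kelston: Kelston 13–2.
Jarrow–Fairlea: Fairlea 12–3.
Lomond vs Holwick: Holwick wins 8–7.
Lomond–Ivery: Ivery 8–7.
Lomond vs Kelston: Lomond, 9–6.
Lomond vs Fairlea: Fairlea, 8–7.
Holwick–Ivery: Ivery 9–6.
Holwick–Kelston: Holwick 8–7.
Holwick vs Fairlea: Holwick, 10–5.
Ivery–Kelston: Kelston 12–3.
Ivery vs Fairlea: Fairlea, 9–6.
Kelston vs Fairlea: Kelston wins 11–4.
Each city drops at least one matchup (Jarrow loses to Lomond; Lomond loses to Holwick; Holwick loses to Ivery; Ivery loses to Kelston; Kelston loses to Lomond; Fairlea loses to Holwick); the cycle Lomond beats Kelston beats Ivery beats Lomond rules out a Condorcet winner.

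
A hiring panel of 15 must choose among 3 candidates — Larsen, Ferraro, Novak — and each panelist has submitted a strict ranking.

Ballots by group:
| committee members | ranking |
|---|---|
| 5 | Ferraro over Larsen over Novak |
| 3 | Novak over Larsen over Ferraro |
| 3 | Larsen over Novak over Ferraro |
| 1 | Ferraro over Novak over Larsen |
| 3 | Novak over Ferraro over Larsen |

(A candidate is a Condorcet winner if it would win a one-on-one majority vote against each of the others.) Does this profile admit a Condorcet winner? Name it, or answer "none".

none

Pairwise majorities:
Larsen vs Ferraro: Ferraro wins 9–6.
Larsen vs Novak: Larsen, 8–7.
Ferraro vs Novak: Novak, 9–6.
Each candidate drops at least one matchup (Larsen loses to Ferraro; Ferraro loses to Novak; Novak loses to Larsen); the cycle Larsen beats Novak beats Ferraro beats Larsen rules out a Condorcet winner.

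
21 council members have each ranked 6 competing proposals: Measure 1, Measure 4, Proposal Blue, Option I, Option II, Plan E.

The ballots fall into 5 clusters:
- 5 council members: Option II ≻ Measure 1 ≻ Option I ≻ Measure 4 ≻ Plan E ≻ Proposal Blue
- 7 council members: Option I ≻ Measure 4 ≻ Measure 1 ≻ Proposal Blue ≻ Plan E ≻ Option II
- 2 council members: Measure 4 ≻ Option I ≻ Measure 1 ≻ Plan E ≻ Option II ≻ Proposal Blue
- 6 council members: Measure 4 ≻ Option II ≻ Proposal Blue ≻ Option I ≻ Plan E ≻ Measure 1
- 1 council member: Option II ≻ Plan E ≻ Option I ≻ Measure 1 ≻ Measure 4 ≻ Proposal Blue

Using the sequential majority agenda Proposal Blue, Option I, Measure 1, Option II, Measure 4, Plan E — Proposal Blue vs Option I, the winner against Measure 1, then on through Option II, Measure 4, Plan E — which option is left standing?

Round 1: Proposal Blue vs Option I — 6–15, Option I advances.
Round 2: Option I vs Measure 1 — 16–5, Option I advances.
Round 3: Option I vs Option II — 9–12, Option II advances.
Round 4: Option II vs Measure 4 — 6–15, Measure 4 advances.
Round 5: Measure 4 vs Plan E — 20–1, Measure 4 advances.
Measure 4 survives the agenda.

Measure 4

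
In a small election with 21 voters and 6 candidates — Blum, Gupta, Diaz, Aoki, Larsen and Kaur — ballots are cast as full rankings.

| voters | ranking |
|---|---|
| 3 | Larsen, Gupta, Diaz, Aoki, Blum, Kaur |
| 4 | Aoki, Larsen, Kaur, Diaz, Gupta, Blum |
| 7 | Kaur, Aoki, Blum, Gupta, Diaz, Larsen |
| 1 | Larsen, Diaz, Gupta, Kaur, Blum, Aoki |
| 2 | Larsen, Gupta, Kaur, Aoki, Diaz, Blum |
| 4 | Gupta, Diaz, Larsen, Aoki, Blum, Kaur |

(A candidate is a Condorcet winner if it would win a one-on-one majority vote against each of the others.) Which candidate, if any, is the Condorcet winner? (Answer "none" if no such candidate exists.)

Aoki

Head-to-head results (21 voters):
Blum–Gupta: Gupta 14–7.
Blum vs Diaz: Diaz wins 14–7.
Blum vs Aoki: Aoki, 20–1.
Blum vs Larsen: Larsen wins 14–7.
Blum vs Kaur: Kaur, 14–7.
Gupta vs Diaz: Gupta wins 16–5.
Gupta vs Aoki: Aoki wins 11–10.
Gupta vs Larsen: Gupta, 11–10.
Gupta vs Kaur: Kaur, 11–10.
Diaz vs Aoki: Aoki, 13–8.
Diaz vs Larsen: Diaz wins 11–10.
Diaz–Kaur: Kaur 13–8.
Aoki vs Larsen: Aoki, 11–10.
Aoki–Kaur: Aoki 11–10.
Larsen vs Kaur: Larsen, 14–7.
Aoki beats each of Blum, Gupta, Diaz, Larsen, Kaur — Aoki is the Condorcet winner.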